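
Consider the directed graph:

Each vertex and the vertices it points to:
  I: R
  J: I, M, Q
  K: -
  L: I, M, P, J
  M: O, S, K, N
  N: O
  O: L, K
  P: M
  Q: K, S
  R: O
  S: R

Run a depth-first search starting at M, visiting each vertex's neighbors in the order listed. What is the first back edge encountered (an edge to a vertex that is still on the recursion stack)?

DFS from M (visiting each vertex's neighbors in the order listed); mark gray on enter, black on exit:
M gray
  O gray
    L gray
      I gray
        R gray
          R→O: O is gray → back edge
First back edge: R → O.

R->O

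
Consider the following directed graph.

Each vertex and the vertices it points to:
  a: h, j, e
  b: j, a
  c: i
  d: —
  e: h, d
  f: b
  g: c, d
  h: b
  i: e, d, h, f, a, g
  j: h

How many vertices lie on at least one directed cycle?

A vertex is on a directed cycle iff it belongs to a strongly connected component of size ≥ 2 (or has a self-loop).
The vertices on cycles are {a, b, c, e, g, h, i, j} — 8 in total.

8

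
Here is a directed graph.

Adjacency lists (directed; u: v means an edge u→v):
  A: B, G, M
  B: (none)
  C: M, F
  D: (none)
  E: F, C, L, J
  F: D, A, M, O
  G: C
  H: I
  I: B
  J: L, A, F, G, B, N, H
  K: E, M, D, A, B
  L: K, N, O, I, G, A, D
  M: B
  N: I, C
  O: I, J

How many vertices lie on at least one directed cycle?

10

A vertex is on a directed cycle iff it belongs to a strongly connected component of size ≥ 2 (or has a self-loop).
The vertices on cycles are {A, C, E, F, G, J, K, L, N, O} — 10 in total.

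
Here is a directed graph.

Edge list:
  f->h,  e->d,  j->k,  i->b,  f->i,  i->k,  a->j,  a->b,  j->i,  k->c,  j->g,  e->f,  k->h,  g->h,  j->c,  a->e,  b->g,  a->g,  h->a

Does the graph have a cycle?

Yes

DFS with white/gray/black marking, starting from d:
d gray
d black
a gray
  j gray
    i gray
      k gray
        h gray
          h→a: a is gray → back edge
Back edge found, so a cycle exists: a → j → i → k → h → a.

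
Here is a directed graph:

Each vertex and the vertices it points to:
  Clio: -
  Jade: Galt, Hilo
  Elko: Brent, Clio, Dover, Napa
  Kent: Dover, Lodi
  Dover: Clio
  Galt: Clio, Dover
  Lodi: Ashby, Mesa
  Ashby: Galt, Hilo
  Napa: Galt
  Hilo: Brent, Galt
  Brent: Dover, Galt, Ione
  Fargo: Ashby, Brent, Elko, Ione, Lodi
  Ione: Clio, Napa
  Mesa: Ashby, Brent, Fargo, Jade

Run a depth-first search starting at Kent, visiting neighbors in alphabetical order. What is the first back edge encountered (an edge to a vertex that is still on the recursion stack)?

DFS from Kent (visiting neighbors in alphabetical order); mark gray on enter, black on exit:
Kent gray
  Dover gray
    Clio gray
    Clio black
  Dover black
  Lodi gray
    Ashby gray
      Galt gray
        Galt→Clio: Clio black — skip
        Galt→Dover: Dover black — skip
      Galt black
      Hilo gray
        Brent gray
          Brent→Dover: Dover black — skip
          Brent→Galt: Galt black — skip
          Ione gray
            Ione→Clio: Clio black — skip
            Napa gray
              Napa→Galt: Galt black — skip
            Napa black
          Ione black
        Brent black
        Hilo→Galt: Galt black — skip
      Hilo black
    Ashby black
    Mesa gray
      Mesa→Ashby: Ashby black — skip
      Mesa→Brent: Brent black — skip
      Fargo gray
        Fargo→Ashby: Ashby black — skip
        Fargo→Brent: Brent black — skip
        Elko gray
          Elko→Brent: Brent black — skip
          Elko→Clio: Clio black — skip
          Elko→Dover: Dover black — skip
          Elko→Napa: Napa black — skip
        Elko black
        Fargo→Ione: Ione black — skip
        Fargo→Lodi: Lodi is gray → back edge
First back edge: Fargo → Lodi.

Fargo→Lodi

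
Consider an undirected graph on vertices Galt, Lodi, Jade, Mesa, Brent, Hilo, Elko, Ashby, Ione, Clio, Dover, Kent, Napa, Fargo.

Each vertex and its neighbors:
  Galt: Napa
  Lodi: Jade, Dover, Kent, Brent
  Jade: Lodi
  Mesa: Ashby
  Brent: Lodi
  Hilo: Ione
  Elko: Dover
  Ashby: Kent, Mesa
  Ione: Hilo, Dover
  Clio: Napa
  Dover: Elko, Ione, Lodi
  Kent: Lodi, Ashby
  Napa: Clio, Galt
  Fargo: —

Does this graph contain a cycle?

DFS, tracking each vertex's parent; an edge to a visited non-parent vertex closes a cycle.
Start from Hilo:
visit Hilo (parent –)
  visit Ione (parent Hilo)
    Ione–Hilo: parent, skip
    visit Dover (parent Ione)
      visit Elko (parent Dover)
        Elko–Dover: parent, skip
      Dover–Ione: parent, skip
      visit Lodi (parent Dover)
        visit Jade (parent Lodi)
          Jade–Lodi: parent, skip
        Lodi–Dover: parent, skip
        visit Kent (parent Lodi)
          Kent–Lodi: parent, skip
          visit Ashby (parent Kent)
            Ashby–Kent: parent, skip
            visit Mesa (parent Ashby)
              Mesa–Ashby: parent, skip
        visit Brent (parent Lodi)
          Brent–Lodi: parent, skip
visit Galt (parent –)
  visit Napa (parent Galt)
    visit Clio (parent Napa)
      Clio–Napa: parent, skip
    Napa–Galt: parent, skip
visit Fargo (parent –)
No non-parent visited neighbor found — the graph is a forest.

No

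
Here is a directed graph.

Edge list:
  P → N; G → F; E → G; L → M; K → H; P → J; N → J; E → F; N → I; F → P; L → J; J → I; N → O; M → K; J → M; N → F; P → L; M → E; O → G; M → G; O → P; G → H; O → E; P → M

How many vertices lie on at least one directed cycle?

9

A vertex is on a directed cycle iff it belongs to a strongly connected component of size ≥ 2 (or has a self-loop).
The vertices on cycles are {E, F, G, J, L, M, N, O, P} — 9 in total.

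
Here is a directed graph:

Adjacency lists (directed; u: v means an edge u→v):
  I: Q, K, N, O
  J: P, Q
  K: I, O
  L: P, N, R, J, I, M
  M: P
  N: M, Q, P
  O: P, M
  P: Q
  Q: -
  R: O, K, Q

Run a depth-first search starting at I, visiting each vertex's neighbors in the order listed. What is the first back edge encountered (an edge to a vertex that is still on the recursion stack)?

DFS from I (visiting each vertex's neighbors in the order listed); mark gray on enter, black on exit:
I gray
  Q gray
  Q black
  K gray
    K→I: I is gray → back edge
First back edge: K → I.

K->I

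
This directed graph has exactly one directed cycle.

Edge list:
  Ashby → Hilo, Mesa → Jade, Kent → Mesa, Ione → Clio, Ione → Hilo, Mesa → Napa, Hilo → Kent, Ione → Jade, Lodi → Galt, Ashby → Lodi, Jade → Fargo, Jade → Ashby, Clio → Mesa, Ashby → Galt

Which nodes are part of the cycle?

Hilo, Jade, Kent, Mesa, Ashby

DFS with gray/black marking from Hilo:
Hilo gray
  Kent gray
    Mesa gray
      Jade gray
        Fargo gray
        Fargo black
        Ashby gray
          Lodi gray
            Galt gray
            Galt black
          Lodi black
          Ashby→Hilo: Hilo is gray → back edge
Back edge closes the cycle Hilo → Kent → Mesa → Jade → Ashby → Hilo; its vertices are {Hilo, Jade, Kent, Mesa, Ashby}.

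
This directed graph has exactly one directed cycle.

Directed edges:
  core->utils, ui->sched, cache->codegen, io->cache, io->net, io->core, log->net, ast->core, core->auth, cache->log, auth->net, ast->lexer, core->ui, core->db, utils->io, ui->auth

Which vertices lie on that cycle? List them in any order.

io, core, utils

DFS with gray/black marking from core:
core gray
  auth gray
    net gray
    net black
  auth black
  utils gray
    io gray
      cache gray
        log gray
          log→net: net black — skip
        log black
        codegen gray
        codegen black
      cache black
      io→net: net black — skip
      io→core: core is gray → back edge
Back edge closes the cycle core → utils → io → core; its vertices are {io, core, utils}.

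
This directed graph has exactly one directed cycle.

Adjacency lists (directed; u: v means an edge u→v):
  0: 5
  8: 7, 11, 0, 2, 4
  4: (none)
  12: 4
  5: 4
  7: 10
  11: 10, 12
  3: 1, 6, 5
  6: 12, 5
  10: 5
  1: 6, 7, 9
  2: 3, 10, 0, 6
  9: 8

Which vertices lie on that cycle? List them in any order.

1, 2, 3, 8, 9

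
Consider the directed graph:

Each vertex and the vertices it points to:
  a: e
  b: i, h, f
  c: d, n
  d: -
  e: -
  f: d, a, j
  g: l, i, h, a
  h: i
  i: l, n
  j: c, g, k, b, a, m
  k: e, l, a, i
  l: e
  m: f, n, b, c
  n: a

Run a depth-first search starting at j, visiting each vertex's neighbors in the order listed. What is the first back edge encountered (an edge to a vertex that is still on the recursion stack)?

f->j

DFS from j (visiting each vertex's neighbors in the order listed); mark gray on enter, black on exit:
j gray
  c gray
    d gray
    d black
    n gray
      a gray
        e gray
        e black
      a black
    n black
  c black
  g gray
    l gray
      l→e: e black — skip
    l black
    i gray
      i→l: l black — skip
      i→n: n black — skip
    i black
    h gray
      h→i: i black — skip
    h black
    g→a: a black — skip
  g black
  k gray
    k→e: e black — skip
    k→l: l black — skip
    k→a: a black — skip
    k→i: i black — skip
  k black
  b gray
    b→i: i black — skip
    b→h: h black — skip
    f gray
      f→d: d black — skip
      f→a: a black — skip
      f→j: j is gray → back edge
First back edge: f → j.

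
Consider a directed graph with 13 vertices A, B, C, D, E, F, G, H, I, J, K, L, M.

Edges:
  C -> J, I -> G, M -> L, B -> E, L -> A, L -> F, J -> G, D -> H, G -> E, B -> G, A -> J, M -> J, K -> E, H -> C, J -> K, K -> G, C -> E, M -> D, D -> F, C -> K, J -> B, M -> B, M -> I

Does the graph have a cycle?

No

DFS with white/gray/black marking, starting from F:
F gray
F black
A gray
  J gray
    B gray
      G gray
        E gray
        E black
      G black
      B→E: E black — skip
    B black
    K gray
      K→E: E black — skip
      K→G: G black — skip
    K black
    J→G: G black — skip
  J black
A black
C gray
  C→J: J black — skip
  C→E: E black — skip
  C→K: K black — skip
C black
D gray
  D→F: F black — skip
  H gray
    H→C: C black — skip
  H black
D black
I gray
  I→G: G black — skip
I black
L gray
  L→A: A black — skip
  L→F: F black — skip
L black
M gray
  M→B: B black — skip
  M→J: J black — skip
  M→D: D black — skip
  M→I: I black — skip
  M→L: L black — skip
M black
Every edge goes to a white or black vertex — no back edge, so the graph is acyclic.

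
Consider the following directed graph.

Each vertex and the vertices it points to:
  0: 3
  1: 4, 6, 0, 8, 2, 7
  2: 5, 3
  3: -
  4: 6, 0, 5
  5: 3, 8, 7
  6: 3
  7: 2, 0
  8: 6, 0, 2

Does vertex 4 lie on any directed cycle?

4 lies on a cycle iff there is a path from 4 back to itself.
Exploring from 4, it never reaches itself; equivalently, its strongly connected component is a singleton.

No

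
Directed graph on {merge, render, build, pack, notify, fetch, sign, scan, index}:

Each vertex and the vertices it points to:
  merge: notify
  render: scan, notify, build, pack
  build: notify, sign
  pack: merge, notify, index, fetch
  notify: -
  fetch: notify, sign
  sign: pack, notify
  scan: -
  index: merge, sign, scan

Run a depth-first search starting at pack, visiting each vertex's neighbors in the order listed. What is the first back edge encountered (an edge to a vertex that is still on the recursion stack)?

sign->pack

DFS from pack (visiting each vertex's neighbors in the order listed); mark gray on enter, black on exit:
pack gray
  merge gray
    notify gray
    notify black
  merge black
  pack→notify: notify black — skip
  index gray
    index→merge: merge black — skip
    sign gray
      sign→pack: pack is gray → back edge
First back edge: sign → pack.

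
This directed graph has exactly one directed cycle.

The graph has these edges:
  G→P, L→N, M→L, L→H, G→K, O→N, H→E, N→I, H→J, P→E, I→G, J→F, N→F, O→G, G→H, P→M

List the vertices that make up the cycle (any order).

G, I, L, M, N, P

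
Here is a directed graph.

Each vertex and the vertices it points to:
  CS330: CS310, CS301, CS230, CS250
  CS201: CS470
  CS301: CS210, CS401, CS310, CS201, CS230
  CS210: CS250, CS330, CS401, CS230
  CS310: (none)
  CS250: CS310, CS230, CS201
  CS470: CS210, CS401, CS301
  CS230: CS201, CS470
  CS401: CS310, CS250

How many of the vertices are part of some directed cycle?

A vertex is on a directed cycle iff it belongs to a strongly connected component of size ≥ 2 (or has a self-loop).
The vertices on cycles are {CS201, CS210, CS230, CS250, CS301, CS330, CS401, CS470} — 8 in total.

8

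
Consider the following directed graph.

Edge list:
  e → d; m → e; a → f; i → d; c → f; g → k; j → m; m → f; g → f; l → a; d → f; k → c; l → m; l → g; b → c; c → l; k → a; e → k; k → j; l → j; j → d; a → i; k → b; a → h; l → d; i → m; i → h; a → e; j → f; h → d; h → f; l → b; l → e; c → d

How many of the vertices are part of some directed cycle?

A vertex is on a directed cycle iff it belongs to a strongly connected component of size ≥ 2 (or has a self-loop).
The vertices on cycles are {a, b, c, e, g, i, j, k, l, m} — 10 in total.

10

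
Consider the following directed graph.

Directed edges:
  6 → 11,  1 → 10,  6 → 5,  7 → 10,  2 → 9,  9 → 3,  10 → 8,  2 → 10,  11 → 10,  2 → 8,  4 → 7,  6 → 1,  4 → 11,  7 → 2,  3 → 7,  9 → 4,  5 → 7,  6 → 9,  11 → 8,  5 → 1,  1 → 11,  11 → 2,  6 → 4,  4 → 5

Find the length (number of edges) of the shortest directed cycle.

4

For each vertex v, BFS finds the shortest path from v back to v.
The shortest such closed walk is 4 → 7 → 2 → 9 → 4, length 4.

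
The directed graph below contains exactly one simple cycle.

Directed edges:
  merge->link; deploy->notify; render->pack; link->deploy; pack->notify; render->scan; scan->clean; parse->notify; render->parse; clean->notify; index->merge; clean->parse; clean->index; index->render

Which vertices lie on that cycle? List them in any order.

DFS with gray/black marking from index:
index gray
  merge gray
    link gray
      deploy gray
        notify gray
        notify black
      deploy black
    link black
  merge black
  render gray
    scan gray
      clean gray
        clean→notify: notify black — skip
        clean→index: index is gray → back edge
Back edge closes the cycle index → render → scan → clean → index; its vertices are {scan, clean, index, render}.

scan, clean, index, render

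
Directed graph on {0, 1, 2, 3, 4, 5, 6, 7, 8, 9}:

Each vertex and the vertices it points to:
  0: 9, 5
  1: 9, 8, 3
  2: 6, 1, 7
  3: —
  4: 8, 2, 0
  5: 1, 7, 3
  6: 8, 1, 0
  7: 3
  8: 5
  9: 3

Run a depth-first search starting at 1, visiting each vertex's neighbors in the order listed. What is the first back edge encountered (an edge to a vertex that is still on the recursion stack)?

5->1

DFS from 1 (visiting each vertex's neighbors in the order listed); mark gray on enter, black on exit:
1 gray
  9 gray
    3 gray
    3 black
  9 black
  8 gray
    5 gray
      5→1: 1 is gray → back edge
First back edge: 5 → 1.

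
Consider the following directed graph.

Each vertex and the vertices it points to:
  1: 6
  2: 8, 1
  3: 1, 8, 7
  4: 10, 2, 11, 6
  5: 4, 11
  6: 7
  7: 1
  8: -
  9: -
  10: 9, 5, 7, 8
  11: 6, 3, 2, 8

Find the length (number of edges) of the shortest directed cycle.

For each vertex v, BFS finds the shortest path from v back to v.
The shortest such closed walk is 5 → 4 → 10 → 5, length 3.

3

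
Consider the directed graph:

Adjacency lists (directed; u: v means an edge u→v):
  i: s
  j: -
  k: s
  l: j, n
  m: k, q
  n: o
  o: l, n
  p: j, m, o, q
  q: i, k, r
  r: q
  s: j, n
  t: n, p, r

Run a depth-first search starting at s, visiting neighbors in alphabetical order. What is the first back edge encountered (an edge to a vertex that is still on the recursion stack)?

DFS from s (visiting neighbors in alphabetical order); mark gray on enter, black on exit:
s gray
  j gray
  j black
  n gray
    o gray
      l gray
        l→j: j black — skip
        l→n: n is gray → back edge
First back edge: l → n.

l→n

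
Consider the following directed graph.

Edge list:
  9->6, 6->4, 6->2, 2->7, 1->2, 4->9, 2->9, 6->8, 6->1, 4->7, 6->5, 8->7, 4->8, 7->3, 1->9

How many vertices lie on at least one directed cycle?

5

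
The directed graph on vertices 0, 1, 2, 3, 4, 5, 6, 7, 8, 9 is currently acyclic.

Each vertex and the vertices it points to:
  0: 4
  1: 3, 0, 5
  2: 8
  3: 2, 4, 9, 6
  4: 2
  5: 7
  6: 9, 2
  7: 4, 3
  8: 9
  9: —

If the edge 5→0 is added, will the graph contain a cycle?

Adding 5→0 creates a cycle iff 0 can already reach 5.
Explore from 0: no path reaches 5. The graph stays acyclic.

No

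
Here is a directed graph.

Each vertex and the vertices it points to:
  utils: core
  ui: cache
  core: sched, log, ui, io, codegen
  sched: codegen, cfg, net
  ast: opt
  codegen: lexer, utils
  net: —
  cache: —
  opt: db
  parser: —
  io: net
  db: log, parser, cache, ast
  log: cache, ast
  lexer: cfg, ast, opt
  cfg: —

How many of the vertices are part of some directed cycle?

A vertex is on a directed cycle iff it belongs to a strongly connected component of size ≥ 2 (or has a self-loop).
The vertices on cycles are {db, ast, log, opt, core, sched, utils, codegen} — 8 in total.

8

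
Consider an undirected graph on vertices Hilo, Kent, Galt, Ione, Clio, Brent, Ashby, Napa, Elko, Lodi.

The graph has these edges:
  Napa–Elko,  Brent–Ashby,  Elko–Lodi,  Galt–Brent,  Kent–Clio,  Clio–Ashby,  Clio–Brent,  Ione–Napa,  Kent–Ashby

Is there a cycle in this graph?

Yes

DFS, tracking each vertex's parent; an edge to a visited non-parent vertex closes a cycle.
Start from Napa:
visit Napa (parent –)
  visit Elko (parent Napa)
    Elko–Napa: parent, skip
    visit Lodi (parent Elko)
      Lodi–Elko: parent, skip
  visit Ione (parent Napa)
    Ione–Napa: parent, skip
visit Hilo (parent –)
visit Kent (parent –)
  visit Clio (parent Kent)
    visit Brent (parent Clio)
      visit Ashby (parent Brent)
        Ashby–Brent: parent, skip
        Ashby–Clio: Clio visited and ≠ parent → cycle
Cycle: Clio – Brent – Ashby – Clio.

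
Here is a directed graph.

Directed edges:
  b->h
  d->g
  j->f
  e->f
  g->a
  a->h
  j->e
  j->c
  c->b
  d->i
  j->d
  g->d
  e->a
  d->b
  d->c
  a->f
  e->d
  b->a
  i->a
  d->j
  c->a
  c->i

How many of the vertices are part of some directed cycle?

A vertex is on a directed cycle iff it belongs to a strongly connected component of size ≥ 2 (or has a self-loop).
The vertices on cycles are {d, e, g, j} — 4 in total.

4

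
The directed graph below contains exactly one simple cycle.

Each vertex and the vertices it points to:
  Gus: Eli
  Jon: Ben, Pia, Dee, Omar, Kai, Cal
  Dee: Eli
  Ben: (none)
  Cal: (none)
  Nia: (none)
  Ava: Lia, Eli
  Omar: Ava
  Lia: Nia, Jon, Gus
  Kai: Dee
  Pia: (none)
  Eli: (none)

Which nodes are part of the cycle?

DFS with gray/black marking from Lia:
Lia gray
  Nia gray
  Nia black
  Jon gray
    Ben gray
    Ben black
    Pia gray
    Pia black
    Dee gray
      Eli gray
      Eli black
    Dee black
    Omar gray
      Ava gray
        Ava→Lia: Lia is gray → back edge
Back edge closes the cycle Lia → Jon → Omar → Ava → Lia; its vertices are {Ava, Jon, Lia, Omar}.

Ava, Jon, Lia, Omar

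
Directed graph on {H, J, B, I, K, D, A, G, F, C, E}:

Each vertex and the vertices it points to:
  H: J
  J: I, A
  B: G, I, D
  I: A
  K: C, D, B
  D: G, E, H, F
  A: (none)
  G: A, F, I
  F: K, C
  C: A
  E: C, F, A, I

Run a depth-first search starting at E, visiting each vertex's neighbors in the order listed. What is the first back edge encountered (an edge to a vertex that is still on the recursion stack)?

G→F

DFS from E (visiting each vertex's neighbors in the order listed); mark gray on enter, black on exit:
E gray
  C gray
    A gray
    A black
  C black
  F gray
    K gray
      K→C: C black — skip
      D gray
        G gray
          G→A: A black — skip
          G→F: F is gray → back edge
First back edge: G → F.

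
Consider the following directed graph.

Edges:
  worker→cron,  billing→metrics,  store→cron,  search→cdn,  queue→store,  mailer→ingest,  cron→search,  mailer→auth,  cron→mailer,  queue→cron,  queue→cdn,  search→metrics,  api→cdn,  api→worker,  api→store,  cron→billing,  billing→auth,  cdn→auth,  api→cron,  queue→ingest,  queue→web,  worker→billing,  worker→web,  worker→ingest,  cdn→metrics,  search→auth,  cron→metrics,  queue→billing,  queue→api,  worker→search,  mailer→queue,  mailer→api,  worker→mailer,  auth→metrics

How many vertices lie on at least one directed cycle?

A vertex is on a directed cycle iff it belongs to a strongly connected component of size ≥ 2 (or has a self-loop).
The vertices on cycles are {api, cron, queue, store, mailer, worker} — 6 in total.

6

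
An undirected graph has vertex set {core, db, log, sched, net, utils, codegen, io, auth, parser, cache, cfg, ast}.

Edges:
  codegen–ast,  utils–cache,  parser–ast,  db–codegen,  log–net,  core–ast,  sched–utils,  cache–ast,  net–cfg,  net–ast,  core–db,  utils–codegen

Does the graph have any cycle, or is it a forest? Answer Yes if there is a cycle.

DFS, tracking each vertex's parent; an edge to a visited non-parent vertex closes a cycle.
Start from ast:
visit ast (parent –)
  visit parser (parent ast)
    parser–ast: parent, skip
  visit codegen (parent ast)
    codegen–ast: parent, skip
    visit utils (parent codegen)
      utils–codegen: parent, skip
      visit sched (parent utils)
        sched–utils: parent, skip
      visit cache (parent utils)
        cache–utils: parent, skip
        cache–ast: ast visited and ≠ parent → cycle
Cycle: ast – codegen – utils – cache – ast.

Yes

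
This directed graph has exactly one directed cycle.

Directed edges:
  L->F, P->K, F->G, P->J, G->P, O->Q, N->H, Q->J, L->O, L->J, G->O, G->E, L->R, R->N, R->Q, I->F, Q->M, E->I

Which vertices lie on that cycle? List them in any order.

E, F, G, I

DFS with gray/black marking from F:
F gray
  G gray
    E gray
      I gray
        I→F: F is gray → back edge
Back edge closes the cycle F → G → E → I → F; its vertices are {E, F, G, I}.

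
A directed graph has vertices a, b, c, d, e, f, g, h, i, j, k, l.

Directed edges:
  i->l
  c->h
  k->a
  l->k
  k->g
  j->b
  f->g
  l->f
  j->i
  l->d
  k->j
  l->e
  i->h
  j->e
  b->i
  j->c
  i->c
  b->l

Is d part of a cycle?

No

d lies on a cycle iff there is a path from d back to itself.
Exploring from d, it never reaches itself; equivalently, its strongly connected component is a singleton.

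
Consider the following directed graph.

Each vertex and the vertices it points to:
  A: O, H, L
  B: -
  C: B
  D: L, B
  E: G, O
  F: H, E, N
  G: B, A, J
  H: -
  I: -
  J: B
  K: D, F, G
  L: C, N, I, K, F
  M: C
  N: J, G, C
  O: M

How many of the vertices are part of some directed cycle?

A vertex is on a directed cycle iff it belongs to a strongly connected component of size ≥ 2 (or has a self-loop).
The vertices on cycles are {A, D, E, F, G, K, L, N} — 8 in total.

8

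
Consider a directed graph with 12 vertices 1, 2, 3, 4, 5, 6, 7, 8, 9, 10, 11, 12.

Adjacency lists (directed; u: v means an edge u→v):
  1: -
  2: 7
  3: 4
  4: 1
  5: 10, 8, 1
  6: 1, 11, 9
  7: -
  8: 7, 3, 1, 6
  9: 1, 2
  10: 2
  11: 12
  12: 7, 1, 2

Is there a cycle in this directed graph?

No

DFS with white/gray/black marking, starting from 12:
12 gray
  7 gray
  7 black
  1 gray
  1 black
  2 gray
    2→7: 7 black — skip
  2 black
12 black
3 gray
  4 gray
    4→1: 1 black — skip
  4 black
3 black
5 gray
  10 gray
    10→2: 2 black — skip
  10 black
  8 gray
    8→7: 7 black — skip
    8→3: 3 black — skip
    8→1: 1 black — skip
    6 gray
      6→1: 1 black — skip
      11 gray
        11→12: 12 black — skip
      11 black
      9 gray
        9→1: 1 black — skip
        9→2: 2 black — skip
      9 black
    6 black
  8 black
  5→1: 1 black — skip
5 black
Every edge goes to a white or black vertex — no back edge, so the graph is acyclic.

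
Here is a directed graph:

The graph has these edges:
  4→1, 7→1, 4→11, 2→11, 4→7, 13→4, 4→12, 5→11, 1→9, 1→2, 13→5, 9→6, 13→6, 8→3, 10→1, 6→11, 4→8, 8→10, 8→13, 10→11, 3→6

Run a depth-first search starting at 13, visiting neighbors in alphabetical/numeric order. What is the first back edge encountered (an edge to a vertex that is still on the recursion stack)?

8->13

DFS from 13 (visiting neighbors in alphabetical/numeric order); mark gray on enter, black on exit:
13 gray
  4 gray
    1 gray
      2 gray
        11 gray
        11 black
      2 black
      9 gray
        6 gray
          6→11: 11 black — skip
        6 black
      9 black
    1 black
    7 gray
      7→1: 1 black — skip
    7 black
    8 gray
      3 gray
        3→6: 6 black — skip
      3 black
      10 gray
        10→1: 1 black — skip
        10→11: 11 black — skip
      10 black
      8→13: 13 is gray → back edge
First back edge: 8 → 13.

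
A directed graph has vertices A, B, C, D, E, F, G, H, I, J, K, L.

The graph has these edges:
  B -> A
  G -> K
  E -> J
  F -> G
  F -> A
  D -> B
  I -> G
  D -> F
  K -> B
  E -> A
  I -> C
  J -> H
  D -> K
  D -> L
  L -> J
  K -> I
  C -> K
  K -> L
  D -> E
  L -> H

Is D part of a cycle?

D lies on a cycle iff there is a path from D back to itself.
Exploring from D, it never reaches itself; equivalently, its strongly connected component is a singleton.

No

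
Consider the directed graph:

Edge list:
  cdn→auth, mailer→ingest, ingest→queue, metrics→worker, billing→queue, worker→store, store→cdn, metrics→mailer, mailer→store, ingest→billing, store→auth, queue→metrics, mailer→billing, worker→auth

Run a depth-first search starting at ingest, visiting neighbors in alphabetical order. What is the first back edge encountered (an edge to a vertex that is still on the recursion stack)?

DFS from ingest (visiting neighbors in alphabetical order); mark gray on enter, black on exit:
ingest gray
  billing gray
    queue gray
      metrics gray
        mailer gray
          mailer→billing: billing is gray → back edge
First back edge: mailer → billing.

mailer→billing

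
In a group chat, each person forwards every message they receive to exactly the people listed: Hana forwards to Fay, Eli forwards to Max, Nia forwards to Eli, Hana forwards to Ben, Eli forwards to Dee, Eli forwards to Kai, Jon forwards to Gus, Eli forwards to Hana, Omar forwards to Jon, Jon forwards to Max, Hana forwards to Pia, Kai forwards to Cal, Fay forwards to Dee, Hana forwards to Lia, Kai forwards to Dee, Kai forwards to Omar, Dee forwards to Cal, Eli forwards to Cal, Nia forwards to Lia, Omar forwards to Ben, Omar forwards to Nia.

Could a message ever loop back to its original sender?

Yes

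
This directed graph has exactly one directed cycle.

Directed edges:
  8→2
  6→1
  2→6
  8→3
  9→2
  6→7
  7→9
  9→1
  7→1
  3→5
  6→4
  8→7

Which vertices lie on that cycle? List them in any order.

DFS with gray/black marking from 2:
2 gray
  6 gray
    1 gray
    1 black
    7 gray
      9 gray
        9→2: 2 is gray → back edge
Back edge closes the cycle 2 → 6 → 7 → 9 → 2; its vertices are {2, 6, 7, 9}.

2, 6, 7, 9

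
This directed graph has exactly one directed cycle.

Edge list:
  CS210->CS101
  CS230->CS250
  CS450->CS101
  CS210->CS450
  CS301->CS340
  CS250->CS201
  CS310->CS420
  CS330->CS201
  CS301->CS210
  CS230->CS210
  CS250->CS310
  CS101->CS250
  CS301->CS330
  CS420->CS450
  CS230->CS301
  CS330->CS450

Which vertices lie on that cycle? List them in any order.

CS101, CS250, CS310, CS420, CS450

DFS with gray/black marking from CS250:
CS250 gray
  CS310 gray
    CS420 gray
      CS450 gray
        CS101 gray
          CS101→CS250: CS250 is gray → back edge
Back edge closes the cycle CS250 → CS310 → CS420 → CS450 → CS101 → CS250; its vertices are {CS101, CS250, CS310, CS420, CS450}.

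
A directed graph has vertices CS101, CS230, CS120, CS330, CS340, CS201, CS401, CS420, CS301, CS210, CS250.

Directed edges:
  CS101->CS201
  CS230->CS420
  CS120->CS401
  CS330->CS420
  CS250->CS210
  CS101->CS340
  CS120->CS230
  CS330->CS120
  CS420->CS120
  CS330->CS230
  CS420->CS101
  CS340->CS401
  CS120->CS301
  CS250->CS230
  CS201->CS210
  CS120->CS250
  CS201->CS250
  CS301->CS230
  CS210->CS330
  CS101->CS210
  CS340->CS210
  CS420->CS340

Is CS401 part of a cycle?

No

CS401 lies on a cycle iff there is a path from CS401 back to itself.
Exploring from CS401, it never reaches itself; equivalently, its strongly connected component is a singleton.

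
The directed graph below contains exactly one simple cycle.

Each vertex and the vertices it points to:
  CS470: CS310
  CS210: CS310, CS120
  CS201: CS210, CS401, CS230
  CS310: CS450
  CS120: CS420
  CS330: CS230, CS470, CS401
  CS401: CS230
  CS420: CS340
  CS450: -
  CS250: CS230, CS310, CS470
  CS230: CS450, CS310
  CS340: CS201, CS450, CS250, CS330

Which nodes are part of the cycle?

DFS with gray/black marking from CS340:
CS340 gray
  CS201 gray
    CS210 gray
      CS310 gray
        CS450 gray
        CS450 black
      CS310 black
      CS120 gray
        CS420 gray
          CS420→CS340: CS340 is gray → back edge
Back edge closes the cycle CS340 → CS201 → CS210 → CS120 → CS420 → CS340; its vertices are {CS120, CS201, CS210, CS340, CS420}.

CS120, CS201, CS210, CS340, CS420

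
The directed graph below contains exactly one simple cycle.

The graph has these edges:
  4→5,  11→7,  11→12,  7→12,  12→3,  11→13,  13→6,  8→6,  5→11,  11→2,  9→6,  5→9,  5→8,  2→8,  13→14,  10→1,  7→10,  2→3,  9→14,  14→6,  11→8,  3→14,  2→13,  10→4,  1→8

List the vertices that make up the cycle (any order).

4, 5, 7, 10, 11

DFS with gray/black marking from 11:
11 gray
  13 gray
    14 gray
      6 gray
      6 black
    14 black
    13→6: 6 black — skip
  13 black
  12 gray
    3 gray
      3→14: 14 black — skip
    3 black
  12 black
  8 gray
    8→6: 6 black — skip
  8 black
  2 gray
    2→8: 8 black — skip
    2→3: 3 black — skip
    2→13: 13 black — skip
  2 black
  7 gray
    7→12: 12 black — skip
    10 gray
      4 gray
        5 gray
          5→8: 8 black — skip
          5→11: 11 is gray → back edge
Back edge closes the cycle 11 → 7 → 10 → 4 → 5 → 11; its vertices are {4, 5, 7, 10, 11}.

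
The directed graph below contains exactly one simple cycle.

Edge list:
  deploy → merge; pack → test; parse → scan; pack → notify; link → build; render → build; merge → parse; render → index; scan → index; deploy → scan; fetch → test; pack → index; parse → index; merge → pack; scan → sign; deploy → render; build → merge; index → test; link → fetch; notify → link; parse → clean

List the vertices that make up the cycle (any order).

link, pack, build, merge, notify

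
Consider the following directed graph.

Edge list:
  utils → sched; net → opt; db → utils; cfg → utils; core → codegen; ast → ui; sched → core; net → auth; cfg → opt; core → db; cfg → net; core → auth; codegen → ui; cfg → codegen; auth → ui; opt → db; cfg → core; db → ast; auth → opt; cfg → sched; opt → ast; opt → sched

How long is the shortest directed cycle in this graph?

4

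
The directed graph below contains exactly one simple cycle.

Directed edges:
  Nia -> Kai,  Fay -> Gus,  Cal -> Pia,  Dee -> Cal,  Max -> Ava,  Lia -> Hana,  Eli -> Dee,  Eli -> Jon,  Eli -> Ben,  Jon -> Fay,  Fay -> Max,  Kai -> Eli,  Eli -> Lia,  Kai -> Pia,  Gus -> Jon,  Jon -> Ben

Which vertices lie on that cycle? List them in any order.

DFS with gray/black marking from Jon:
Jon gray
  Fay gray
    Max gray
      Ava gray
      Ava black
    Max black
    Gus gray
      Gus→Jon: Jon is gray → back edge
Back edge closes the cycle Jon → Fay → Gus → Jon; its vertices are {Fay, Gus, Jon}.

Fay, Gus, Jon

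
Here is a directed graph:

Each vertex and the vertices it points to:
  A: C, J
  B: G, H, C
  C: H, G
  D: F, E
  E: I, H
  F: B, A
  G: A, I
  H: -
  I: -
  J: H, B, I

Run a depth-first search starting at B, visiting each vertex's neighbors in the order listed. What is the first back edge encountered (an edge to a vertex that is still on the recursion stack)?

C→G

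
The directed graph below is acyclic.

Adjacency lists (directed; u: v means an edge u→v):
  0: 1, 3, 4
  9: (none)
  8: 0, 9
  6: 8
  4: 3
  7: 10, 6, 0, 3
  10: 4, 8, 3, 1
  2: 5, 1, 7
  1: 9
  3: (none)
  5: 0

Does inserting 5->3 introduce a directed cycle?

Adding 5→3 creates a cycle iff 3 can already reach 5.
Explore from 3: no path reaches 5. The graph stays acyclic.

No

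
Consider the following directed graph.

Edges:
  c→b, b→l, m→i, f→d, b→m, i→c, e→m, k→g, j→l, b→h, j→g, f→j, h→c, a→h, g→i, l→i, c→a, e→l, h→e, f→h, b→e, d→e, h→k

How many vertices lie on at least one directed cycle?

10

A vertex is on a directed cycle iff it belongs to a strongly connected component of size ≥ 2 (or has a self-loop).
The vertices on cycles are {a, b, c, e, g, h, i, k, l, m} — 10 in total.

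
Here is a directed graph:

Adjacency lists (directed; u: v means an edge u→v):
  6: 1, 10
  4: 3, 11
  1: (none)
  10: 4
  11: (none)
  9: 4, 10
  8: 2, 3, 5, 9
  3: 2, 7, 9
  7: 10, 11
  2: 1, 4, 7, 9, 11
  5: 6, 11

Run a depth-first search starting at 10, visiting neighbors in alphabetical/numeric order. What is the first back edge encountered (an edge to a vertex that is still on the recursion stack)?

2->4

DFS from 10 (visiting neighbors in alphabetical/numeric order); mark gray on enter, black on exit:
10 gray
  4 gray
    3 gray
      2 gray
        1 gray
        1 black
        2→4: 4 is gray → back edge
First back edge: 2 → 4.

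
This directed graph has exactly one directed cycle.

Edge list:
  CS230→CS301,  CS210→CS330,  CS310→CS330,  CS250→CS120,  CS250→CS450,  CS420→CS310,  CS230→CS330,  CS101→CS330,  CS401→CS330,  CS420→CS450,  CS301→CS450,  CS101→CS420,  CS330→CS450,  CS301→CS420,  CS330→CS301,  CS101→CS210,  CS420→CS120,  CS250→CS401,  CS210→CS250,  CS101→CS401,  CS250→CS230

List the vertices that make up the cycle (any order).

CS301, CS310, CS330, CS420

DFS with gray/black marking from CS420:
CS420 gray
  CS120 gray
  CS120 black
  CS450 gray
  CS450 black
  CS310 gray
    CS330 gray
      CS301 gray
        CS301→CS450: CS450 black — skip
        CS301→CS420: CS420 is gray → back edge
Back edge closes the cycle CS420 → CS310 → CS330 → CS301 → CS420; its vertices are {CS301, CS310, CS330, CS420}.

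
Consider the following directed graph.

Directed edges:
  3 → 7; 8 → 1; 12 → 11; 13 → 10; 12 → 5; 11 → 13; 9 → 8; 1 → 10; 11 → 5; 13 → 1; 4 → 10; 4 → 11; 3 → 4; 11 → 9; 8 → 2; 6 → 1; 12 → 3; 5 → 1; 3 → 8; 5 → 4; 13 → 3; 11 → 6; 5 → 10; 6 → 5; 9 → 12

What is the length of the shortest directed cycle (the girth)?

3

For each vertex v, BFS finds the shortest path from v back to v.
The shortest such closed walk is 9 → 12 → 11 → 9, length 3.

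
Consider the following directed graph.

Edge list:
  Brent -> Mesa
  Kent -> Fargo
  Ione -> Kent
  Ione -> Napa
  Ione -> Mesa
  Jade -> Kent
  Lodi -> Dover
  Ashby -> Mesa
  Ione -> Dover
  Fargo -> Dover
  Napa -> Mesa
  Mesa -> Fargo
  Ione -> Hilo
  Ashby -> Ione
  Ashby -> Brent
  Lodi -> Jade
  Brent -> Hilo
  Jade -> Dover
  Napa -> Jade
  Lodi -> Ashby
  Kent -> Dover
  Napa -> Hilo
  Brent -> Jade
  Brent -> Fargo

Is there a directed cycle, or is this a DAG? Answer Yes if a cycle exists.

DFS with white/gray/black marking, starting from Lodi:
Lodi gray
  Jade gray
    Kent gray
      Fargo gray
        Dover gray
        Dover black
      Fargo black
      Kent→Dover: Dover black — skip
    Kent black
    Jade→Dover: Dover black — skip
  Jade black
  Ashby gray
    Brent gray
      Brent→Jade: Jade black — skip
      Mesa gray
        Mesa→Fargo: Fargo black — skip
      Mesa black
      Hilo gray
      Hilo black
      Brent→Fargo: Fargo black — skip
    Brent black
    Ashby→Mesa: Mesa black — skip
    Ione gray
      Ione→Dover: Dover black — skip
      Ione→Kent: Kent black — skip
      Ione→Hilo: Hilo black — skip
      Ione→Mesa: Mesa black — skip
      Napa gray
        Napa→Mesa: Mesa black — skip
        Napa→Jade: Jade black — skip
        Napa→Hilo: Hilo black — skip
      Napa black
    Ione black
  Ashby black
  Lodi→Dover: Dover black — skip
Lodi black
Every edge goes to a white or black vertex — no back edge, so the graph is acyclic.

No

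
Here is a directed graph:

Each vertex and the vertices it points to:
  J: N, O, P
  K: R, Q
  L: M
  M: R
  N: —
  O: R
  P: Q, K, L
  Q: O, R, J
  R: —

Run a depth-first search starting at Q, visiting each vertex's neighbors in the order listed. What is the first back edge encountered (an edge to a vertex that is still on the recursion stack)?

P->Q

DFS from Q (visiting each vertex's neighbors in the order listed); mark gray on enter, black on exit:
Q gray
  O gray
    R gray
    R black
  O black
  Q→R: R black — skip
  J gray
    N gray
    N black
    J→O: O black — skip
    P gray
      P→Q: Q is gray → back edge
First back edge: P → Q.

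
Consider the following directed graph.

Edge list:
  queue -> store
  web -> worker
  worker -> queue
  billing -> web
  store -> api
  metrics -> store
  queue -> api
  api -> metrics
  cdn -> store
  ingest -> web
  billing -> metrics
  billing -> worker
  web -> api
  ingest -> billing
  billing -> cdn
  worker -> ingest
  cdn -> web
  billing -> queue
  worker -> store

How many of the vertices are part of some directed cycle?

A vertex is on a directed cycle iff it belongs to a strongly connected component of size ≥ 2 (or has a self-loop).
The vertices on cycles are {api, cdn, web, store, ingest, worker, billing, metrics} — 8 in total.

8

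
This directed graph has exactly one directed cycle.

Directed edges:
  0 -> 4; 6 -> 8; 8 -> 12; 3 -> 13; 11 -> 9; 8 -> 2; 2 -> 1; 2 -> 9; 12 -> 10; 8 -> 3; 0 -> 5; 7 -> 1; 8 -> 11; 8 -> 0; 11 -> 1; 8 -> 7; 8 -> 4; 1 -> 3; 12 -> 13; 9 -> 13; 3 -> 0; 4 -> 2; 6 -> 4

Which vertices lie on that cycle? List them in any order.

DFS with gray/black marking from 0:
0 gray
  4 gray
    2 gray
      9 gray
        13 gray
        13 black
      9 black
      1 gray
        3 gray
          3→0: 0 is gray → back edge
Back edge closes the cycle 0 → 4 → 2 → 1 → 3 → 0; its vertices are {0, 1, 2, 3, 4}.

0, 1, 2, 3, 4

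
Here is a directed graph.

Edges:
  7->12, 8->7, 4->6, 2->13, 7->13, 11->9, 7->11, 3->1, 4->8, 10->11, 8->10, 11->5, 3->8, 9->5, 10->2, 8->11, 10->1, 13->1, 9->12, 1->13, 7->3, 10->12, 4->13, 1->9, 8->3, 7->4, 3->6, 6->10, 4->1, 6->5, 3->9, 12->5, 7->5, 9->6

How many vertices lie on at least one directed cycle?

11

A vertex is on a directed cycle iff it belongs to a strongly connected component of size ≥ 2 (or has a self-loop).
The vertices on cycles are {1, 2, 3, 4, 6, 7, 8, 9, 10, 11, 13} — 11 in total.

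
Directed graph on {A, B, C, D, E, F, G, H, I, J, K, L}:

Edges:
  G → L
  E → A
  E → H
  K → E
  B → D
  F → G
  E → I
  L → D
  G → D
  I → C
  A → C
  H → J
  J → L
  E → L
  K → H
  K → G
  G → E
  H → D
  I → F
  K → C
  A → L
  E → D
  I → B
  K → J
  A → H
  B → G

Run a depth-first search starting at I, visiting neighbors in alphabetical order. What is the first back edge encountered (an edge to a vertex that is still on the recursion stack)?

E->I

DFS from I (visiting neighbors in alphabetical order); mark gray on enter, black on exit:
I gray
  B gray
    D gray
    D black
    G gray
      G→D: D black — skip
      E gray
        A gray
          C gray
          C black
          H gray
            H→D: D black — skip
            J gray
              L gray
                L→D: D black — skip
              L black
            J black
          H black
          A→L: L black — skip
        A black
        E→D: D black — skip
        E→H: H black — skip
        E→I: I is gray → back edge
First back edge: E → I.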